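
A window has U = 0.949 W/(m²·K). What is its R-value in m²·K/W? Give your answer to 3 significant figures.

1.05 m²·K/W

R = 1/U = 1/0.949 = 1.054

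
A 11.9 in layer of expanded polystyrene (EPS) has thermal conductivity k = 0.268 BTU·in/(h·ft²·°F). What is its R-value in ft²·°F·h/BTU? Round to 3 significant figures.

R = L/k = 11.9/0.268 = 44.4 ft²·°F·h/BTU

44.4 ft²·°F·h/BTU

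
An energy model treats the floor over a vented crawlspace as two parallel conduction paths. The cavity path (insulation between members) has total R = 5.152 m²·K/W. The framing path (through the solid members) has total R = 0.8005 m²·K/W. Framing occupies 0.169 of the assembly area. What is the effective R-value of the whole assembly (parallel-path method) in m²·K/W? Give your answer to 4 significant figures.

U_eff = 0.831/5.152 + 0.169/0.8005 = 0.1613 + 0.21112 = 0.37241
R_eff = 1/U_eff = 2.6852 m²·K/W

2.685 m²·K/W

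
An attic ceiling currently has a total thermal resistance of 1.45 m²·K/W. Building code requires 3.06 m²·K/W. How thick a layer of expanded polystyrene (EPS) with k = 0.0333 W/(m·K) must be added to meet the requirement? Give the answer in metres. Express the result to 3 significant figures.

ΔR = 3.06 − 1.45 = 1.61 m²·K/W
L = ΔR × k = 1.61 × 0.0333 = 0.05361 m

0.0536 m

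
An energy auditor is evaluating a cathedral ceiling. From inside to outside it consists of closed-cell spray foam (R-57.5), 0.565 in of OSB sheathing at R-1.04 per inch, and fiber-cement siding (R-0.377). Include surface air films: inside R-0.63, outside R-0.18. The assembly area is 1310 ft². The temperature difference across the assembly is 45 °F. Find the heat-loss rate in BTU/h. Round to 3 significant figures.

995 BTU/h

0.565 × 1.04 = 0.5876
R_total = 0.63 + 57.5 + 0.5876 + 0.377 + 0.18 = 59.27 ft²·°F·h/BTU
Q = A·ΔT/R = 1310 × 45 / 59.27 = 994.5 BTU/h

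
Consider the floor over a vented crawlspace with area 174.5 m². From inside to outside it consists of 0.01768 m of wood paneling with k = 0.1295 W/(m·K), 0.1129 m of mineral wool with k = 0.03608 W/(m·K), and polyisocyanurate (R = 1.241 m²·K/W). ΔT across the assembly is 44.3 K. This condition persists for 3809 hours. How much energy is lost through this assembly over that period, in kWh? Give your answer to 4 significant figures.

6534 kWh

0.01768/0.1295 = 0.13653
0.1129/0.03608 = 3.1292
R_total = 0.13653 + 3.1292 + 1.241 = 4.5067 m²·K/W
Q = 174.5 × 44.3 / 4.5067 = 1715.3 W
E = 1715.3 W × 3809 h / 1000 = 6533.6 kWh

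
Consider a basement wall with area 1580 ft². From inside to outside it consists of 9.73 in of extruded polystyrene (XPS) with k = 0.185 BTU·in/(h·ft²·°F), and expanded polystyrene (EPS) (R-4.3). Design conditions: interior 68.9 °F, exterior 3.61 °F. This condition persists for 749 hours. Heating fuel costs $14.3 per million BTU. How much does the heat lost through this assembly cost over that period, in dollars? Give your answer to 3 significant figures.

9.73/0.185 = 52.59
R_total = 52.59 + 4.3 = 56.89 ft²·°F·h/BTU
Q = 1580 × (68.9 − 3.61) / 56.89 = 1813 BTU/h
E = 1813 × 749 = 1358000 BTU
Cost = 1358000/10⁶ × 14.3 = $19.42

19.4 dollars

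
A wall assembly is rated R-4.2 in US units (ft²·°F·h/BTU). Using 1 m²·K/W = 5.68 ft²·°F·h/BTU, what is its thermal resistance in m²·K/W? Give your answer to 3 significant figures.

R_SI = 4.2/5.68 = 0.7394

0.739 m²·K/W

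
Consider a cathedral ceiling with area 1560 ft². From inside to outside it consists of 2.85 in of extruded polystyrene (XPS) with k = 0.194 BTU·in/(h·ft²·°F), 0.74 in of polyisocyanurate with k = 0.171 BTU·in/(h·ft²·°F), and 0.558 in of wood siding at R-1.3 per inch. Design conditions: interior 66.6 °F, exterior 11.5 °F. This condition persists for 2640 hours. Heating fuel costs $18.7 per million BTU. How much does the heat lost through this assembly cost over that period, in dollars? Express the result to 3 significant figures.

215 dollars

2.85/0.194 = 14.69
0.74/0.171 = 4.327
0.558 × 1.3 = 0.7254
R_total = 14.69 + 4.327 + 0.7254 = 19.74 ft²·°F·h/BTU
Q = 1560 × (66.6 − 11.5) / 19.74 = 4354 BTU/h
E = 4354 × 2640 = 11490000 BTU
Cost = 11490000/10⁶ × 18.7 = $214.9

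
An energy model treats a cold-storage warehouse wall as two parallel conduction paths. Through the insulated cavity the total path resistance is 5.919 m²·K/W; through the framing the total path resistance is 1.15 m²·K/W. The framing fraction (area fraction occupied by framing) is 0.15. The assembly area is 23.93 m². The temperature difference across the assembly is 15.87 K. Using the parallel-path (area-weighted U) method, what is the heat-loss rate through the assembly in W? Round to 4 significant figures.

104.1 W

U_eff = 0.85/5.919 + 0.15/1.15 = 0.14361 + 0.13043 = 0.27404
R_eff = 1/U_eff = 3.6491 m²·K/W
Q = 23.93 × 15.87 / 3.6491 = 104.07 W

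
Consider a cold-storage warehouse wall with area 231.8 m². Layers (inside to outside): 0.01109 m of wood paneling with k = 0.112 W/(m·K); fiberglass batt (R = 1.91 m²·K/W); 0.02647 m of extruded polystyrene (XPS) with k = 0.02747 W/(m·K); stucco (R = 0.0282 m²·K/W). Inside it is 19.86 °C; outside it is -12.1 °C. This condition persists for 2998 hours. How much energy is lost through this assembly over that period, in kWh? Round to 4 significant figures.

0.01109/0.112 = 0.099018
0.02647/0.02747 = 0.9636
R_total = 0.099018 + 1.91 + 0.9636 + 0.0282 = 3.0008 m²·K/W
Q = 231.8 × (19.86 − (-12.1)) / 3.0008 = 2468.8 W
E = 2468.8 W × 2998 h / 1000 = 7401.4 kWh

7401 kWh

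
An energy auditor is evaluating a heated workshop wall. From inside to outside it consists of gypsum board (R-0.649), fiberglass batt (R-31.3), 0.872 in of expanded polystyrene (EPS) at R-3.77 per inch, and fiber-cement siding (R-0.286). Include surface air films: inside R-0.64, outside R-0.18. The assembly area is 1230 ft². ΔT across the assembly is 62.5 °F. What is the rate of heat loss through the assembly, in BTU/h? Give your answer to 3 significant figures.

2120 BTU/h

0.872 × 3.77 = 3.287
R_total = 0.64 + 0.649 + 31.3 + 3.287 + 0.286 + 0.18 = 36.34 ft²·°F·h/BTU
Q = A·ΔT/R = 1230 × 62.5 / 36.34 = 2115 BTU/h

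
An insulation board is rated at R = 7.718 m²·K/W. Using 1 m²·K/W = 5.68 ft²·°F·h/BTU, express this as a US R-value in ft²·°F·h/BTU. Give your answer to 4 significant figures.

43.84 ft²·°F·h/BTU

R_US = 7.718 × 5.68 = 43.838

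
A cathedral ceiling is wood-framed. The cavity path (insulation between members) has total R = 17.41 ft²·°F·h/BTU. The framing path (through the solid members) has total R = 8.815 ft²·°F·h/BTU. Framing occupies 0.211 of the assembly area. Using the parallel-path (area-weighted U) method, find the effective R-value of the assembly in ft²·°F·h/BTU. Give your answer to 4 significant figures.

14.44 ft²·°F·h/BTU

U_eff = 0.789/17.41 + 0.211/8.815 = 0.045319 + 0.023936 = 0.069255
R_eff = 1/U_eff = 14.439 ft²·°F·h/BTU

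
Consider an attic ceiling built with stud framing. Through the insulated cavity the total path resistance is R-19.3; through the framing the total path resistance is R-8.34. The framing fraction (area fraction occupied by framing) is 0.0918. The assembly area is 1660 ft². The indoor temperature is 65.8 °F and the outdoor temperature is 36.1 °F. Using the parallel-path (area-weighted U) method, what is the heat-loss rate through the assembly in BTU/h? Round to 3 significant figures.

2860 BTU/h

U_eff = 0.9082/19.3 + 0.0918/8.34 = 0.04706 + 0.01101 = 0.05806
R_eff = 1/U_eff = 17.22 ft²·°F·h/BTU
Q = 1660 × (65.8 − 36.1) / 17.22 = 2863 BTU/h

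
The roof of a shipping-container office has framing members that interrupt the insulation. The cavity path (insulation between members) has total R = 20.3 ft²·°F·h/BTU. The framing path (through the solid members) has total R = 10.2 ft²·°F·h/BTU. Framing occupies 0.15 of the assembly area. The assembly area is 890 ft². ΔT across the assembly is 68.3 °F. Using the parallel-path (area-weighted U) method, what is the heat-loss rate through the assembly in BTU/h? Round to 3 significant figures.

3440 BTU/h

U_eff = 0.85/20.3 + 0.15/10.2 = 0.04187 + 0.01471 = 0.05658
R_eff = 1/U_eff = 17.67 ft²·°F·h/BTU
Q = 890 × 68.3 / 17.67 = 3439 BTU/h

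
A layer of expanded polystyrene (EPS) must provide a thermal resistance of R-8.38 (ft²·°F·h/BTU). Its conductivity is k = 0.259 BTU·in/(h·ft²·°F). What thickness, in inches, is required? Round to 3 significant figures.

L = R × k = 8.38 × 0.259 = 2.17 in

2.17 in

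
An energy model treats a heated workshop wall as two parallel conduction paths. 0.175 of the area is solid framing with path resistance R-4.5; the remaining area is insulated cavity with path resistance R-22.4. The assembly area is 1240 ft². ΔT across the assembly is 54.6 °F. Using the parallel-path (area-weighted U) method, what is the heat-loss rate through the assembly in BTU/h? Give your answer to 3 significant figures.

U_eff = 0.825/22.4 + 0.175/4.5 = 0.03683 + 0.03889 = 0.07572
R_eff = 1/U_eff = 13.21 ft²·°F·h/BTU
Q = 1240 × 54.6 / 13.21 = 5126 BTU/h

5130 BTU/h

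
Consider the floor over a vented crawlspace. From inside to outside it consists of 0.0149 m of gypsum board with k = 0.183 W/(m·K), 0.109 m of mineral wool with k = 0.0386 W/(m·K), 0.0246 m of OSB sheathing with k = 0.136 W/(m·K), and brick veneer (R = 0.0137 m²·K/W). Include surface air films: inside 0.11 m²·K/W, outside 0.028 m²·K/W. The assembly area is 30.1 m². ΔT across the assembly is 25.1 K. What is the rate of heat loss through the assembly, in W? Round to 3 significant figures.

0.0149/0.183 = 0.08142
0.109/0.0386 = 2.824
0.0246/0.136 = 0.1809
R_total = 0.11 + 0.08142 + 2.824 + 0.1809 + 0.0137 + 0.028 = 3.238 m²·K/W
Q = A·ΔT/R = 30.1 × 25.1 / 3.238 = 233.3 W

233 W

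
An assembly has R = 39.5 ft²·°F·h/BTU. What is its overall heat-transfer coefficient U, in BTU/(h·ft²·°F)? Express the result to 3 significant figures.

U = 1/R = 1/39.5 = 0.02532

0.0253 BTU/(h·ft²·°F)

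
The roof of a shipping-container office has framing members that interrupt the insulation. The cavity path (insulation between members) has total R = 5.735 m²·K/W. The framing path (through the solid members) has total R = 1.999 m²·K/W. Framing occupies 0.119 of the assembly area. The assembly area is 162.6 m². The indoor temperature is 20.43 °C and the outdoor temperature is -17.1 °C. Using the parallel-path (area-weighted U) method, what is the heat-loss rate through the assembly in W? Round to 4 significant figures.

U_eff = 0.881/5.735 + 0.119/1.999 = 0.15362 + 0.05953 = 0.21315
R_eff = 1/U_eff = 4.6916 m²·K/W
Q = 162.6 × (20.43 − (-17.1)) / 4.6916 = 1300.7 W

1301 W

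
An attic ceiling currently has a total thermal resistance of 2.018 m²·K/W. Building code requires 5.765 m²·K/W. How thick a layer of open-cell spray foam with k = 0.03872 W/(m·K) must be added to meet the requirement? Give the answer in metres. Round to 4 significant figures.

ΔR = 5.765 − 2.018 = 3.747 m²·K/W
L = ΔR × k = 3.747 × 0.03872 = 0.14508 m

0.1451 m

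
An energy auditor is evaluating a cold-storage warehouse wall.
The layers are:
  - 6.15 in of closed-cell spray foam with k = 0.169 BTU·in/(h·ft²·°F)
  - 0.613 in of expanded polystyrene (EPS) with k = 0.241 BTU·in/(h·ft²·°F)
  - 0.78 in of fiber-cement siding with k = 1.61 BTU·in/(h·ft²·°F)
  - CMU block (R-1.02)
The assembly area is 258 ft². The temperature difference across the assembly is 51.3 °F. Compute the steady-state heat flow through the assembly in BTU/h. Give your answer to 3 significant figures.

6.15/0.169 = 36.39
0.613/0.241 = 2.544
0.78/1.61 = 0.4845
R_total = 36.39 + 2.544 + 0.4845 + 1.02 = 40.44 ft²·°F·h/BTU
Q = A·ΔT/R = 258 × 51.3 / 40.44 = 327.3 BTU/h

327 BTU/h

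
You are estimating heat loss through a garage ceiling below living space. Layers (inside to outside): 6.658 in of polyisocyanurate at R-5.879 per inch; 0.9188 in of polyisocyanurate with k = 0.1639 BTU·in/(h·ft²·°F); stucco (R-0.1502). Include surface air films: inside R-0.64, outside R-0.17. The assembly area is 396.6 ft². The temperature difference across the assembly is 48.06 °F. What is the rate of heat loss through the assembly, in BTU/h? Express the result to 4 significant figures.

6.658 × 5.879 = 39.142
0.9188/0.1639 = 5.6059
R_total = 0.64 + 39.142 + 5.6059 + 0.1502 + 0.17 = 45.708 ft²·°F·h/BTU
Q = A·ΔT/R = 396.6 × 48.06 / 45.708 = 417 BTU/h

417.0 BTU/h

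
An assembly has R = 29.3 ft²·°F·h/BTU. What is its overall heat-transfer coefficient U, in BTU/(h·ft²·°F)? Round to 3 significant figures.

0.0341 BTU/(h·ft²·°F)

U = 1/R = 1/29.3 = 0.03413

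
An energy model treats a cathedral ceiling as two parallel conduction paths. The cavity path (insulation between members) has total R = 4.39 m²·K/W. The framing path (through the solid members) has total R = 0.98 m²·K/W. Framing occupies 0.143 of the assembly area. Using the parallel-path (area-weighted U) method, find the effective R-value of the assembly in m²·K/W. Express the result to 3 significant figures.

2.93 m²·K/W

U_eff = 0.857/4.39 + 0.143/0.98 = 0.1952 + 0.1459 = 0.3411
R_eff = 1/U_eff = 2.931 m²·K/W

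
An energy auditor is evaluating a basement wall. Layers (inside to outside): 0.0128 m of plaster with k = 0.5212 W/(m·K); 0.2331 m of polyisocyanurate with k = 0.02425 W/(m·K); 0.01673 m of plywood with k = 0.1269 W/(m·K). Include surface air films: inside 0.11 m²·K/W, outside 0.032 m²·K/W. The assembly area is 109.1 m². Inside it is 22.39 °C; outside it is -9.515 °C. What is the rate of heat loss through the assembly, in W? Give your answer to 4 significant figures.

351.2 W

0.0128/0.5212 = 0.024559
0.2331/0.02425 = 9.6124
0.01673/0.1269 = 0.13184
R_total = 0.11 + 0.024559 + 9.6124 + 0.13184 + 0.032 = 9.9108 m²·K/W
Q = A·ΔT/R = 109.1 × (22.39 − (-9.515)) / 9.9108 = 351.22 W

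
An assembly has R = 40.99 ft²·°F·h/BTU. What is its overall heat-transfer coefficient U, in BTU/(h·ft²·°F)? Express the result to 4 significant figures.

0.02440 BTU/(h·ft²·°F)

U = 1/R = 1/40.99 = 0.024396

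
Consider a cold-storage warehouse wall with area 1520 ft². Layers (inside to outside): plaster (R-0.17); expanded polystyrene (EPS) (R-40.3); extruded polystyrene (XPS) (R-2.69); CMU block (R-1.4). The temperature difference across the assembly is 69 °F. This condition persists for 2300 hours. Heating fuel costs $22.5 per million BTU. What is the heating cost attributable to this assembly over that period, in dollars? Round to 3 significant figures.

122 dollars

R_total = 0.17 + 40.3 + 2.69 + 1.4 = 44.56 ft²·°F·h/BTU
Q = 1520 × 69 / 44.56 = 2354 BTU/h
E = 2354 × 2300 = 5413000 BTU
Cost = 5413000/10⁶ × 22.5 = $121.8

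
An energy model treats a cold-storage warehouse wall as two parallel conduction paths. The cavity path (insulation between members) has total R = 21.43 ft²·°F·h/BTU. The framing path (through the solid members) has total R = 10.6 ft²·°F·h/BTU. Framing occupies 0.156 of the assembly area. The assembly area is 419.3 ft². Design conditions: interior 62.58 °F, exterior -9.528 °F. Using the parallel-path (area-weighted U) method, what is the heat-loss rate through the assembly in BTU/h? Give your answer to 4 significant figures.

U_eff = 0.844/21.43 + 0.156/10.6 = 0.039384 + 0.014717 = 0.054101
R_eff = 1/U_eff = 18.484 ft²·°F·h/BTU
Q = 419.3 × (62.58 − (-9.528)) / 18.484 = 1635.7 BTU/h

1636 BTU/h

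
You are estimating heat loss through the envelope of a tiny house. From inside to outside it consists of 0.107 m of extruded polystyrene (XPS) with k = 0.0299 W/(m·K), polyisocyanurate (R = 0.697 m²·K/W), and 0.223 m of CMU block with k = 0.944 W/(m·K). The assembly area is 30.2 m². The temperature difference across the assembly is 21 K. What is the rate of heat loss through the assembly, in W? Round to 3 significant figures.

141 W

0.107/0.0299 = 3.579
0.223/0.944 = 0.2362
R_total = 3.579 + 0.697 + 0.2362 = 4.512 m²·K/W
Q = A·ΔT/R = 30.2 × 21 / 4.512 = 140.6 W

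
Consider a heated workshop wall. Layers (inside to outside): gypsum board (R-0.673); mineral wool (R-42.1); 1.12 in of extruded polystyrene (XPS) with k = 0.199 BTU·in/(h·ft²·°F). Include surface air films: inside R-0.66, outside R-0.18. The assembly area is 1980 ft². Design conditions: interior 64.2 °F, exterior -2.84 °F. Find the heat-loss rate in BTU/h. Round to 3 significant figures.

1.12/0.199 = 5.628
R_total = 0.66 + 0.673 + 42.1 + 5.628 + 0.18 = 49.24 ft²·°F·h/BTU
Q = A·ΔT/R = 1980 × (64.2 − (-2.84)) / 49.24 = 2696 BTU/h

2700 BTU/h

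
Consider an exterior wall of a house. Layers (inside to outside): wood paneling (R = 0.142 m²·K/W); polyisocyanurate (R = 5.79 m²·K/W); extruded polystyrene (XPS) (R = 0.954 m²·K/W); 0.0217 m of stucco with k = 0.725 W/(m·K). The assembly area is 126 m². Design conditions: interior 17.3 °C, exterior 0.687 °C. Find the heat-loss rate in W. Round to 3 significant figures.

0.0217/0.725 = 0.02993
R_total = 0.142 + 5.79 + 0.954 + 0.02993 = 6.916 m²·K/W
Q = A·ΔT/R = 126 × (17.3 − 0.687) / 6.916 = 302.7 W

303 W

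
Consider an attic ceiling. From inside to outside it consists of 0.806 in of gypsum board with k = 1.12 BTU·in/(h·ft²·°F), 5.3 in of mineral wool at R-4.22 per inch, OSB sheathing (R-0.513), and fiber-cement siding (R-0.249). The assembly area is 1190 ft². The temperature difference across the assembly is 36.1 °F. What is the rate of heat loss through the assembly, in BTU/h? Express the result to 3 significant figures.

1800 BTU/h

0.806/1.12 = 0.7196
5.3 × 4.22 = 22.37
R_total = 0.7196 + 22.37 + 0.513 + 0.249 = 23.85 ft²·°F·h/BTU
Q = A·ΔT/R = 1190 × 36.1 / 23.85 = 1801 BTU/h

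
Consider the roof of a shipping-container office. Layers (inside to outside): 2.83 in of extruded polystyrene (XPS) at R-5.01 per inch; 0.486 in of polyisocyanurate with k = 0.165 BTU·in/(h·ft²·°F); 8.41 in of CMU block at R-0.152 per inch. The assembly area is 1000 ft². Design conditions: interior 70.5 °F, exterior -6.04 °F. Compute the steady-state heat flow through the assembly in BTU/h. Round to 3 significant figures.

4160 BTU/h

2.83 × 5.01 = 14.18
0.486/0.165 = 2.945
8.41 × 0.152 = 1.278
R_total = 14.18 + 2.945 + 1.278 = 18.4 ft²·°F·h/BTU
Q = A·ΔT/R = 1000 × (70.5 − (-6.04)) / 18.4 = 4159 BTU/h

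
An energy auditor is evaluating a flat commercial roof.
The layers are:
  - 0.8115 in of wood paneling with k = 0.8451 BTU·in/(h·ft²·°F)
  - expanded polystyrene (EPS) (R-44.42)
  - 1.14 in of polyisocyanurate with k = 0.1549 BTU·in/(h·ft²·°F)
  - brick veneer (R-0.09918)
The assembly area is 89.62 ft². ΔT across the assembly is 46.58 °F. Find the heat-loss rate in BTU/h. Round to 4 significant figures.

0.8115/0.8451 = 0.96024
1.14/0.1549 = 7.3596
R_total = 0.96024 + 44.42 + 7.3596 + 0.09918 = 52.839 ft²·°F·h/BTU
Q = A·ΔT/R = 89.62 × 46.58 / 52.839 = 79.004 BTU/h

79.00 BTU/h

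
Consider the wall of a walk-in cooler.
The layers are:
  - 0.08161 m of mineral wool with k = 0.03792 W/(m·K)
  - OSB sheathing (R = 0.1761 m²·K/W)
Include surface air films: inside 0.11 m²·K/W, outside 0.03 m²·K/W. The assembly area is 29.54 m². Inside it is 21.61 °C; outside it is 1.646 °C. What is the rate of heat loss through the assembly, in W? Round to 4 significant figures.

0.08161/0.03792 = 2.1522
R_total = 0.11 + 2.1522 + 0.1761 + 0.03 = 2.4683 m²·K/W
Q = A·ΔT/R = 29.54 × (21.61 − 1.646) / 2.4683 = 238.93 W

238.9 W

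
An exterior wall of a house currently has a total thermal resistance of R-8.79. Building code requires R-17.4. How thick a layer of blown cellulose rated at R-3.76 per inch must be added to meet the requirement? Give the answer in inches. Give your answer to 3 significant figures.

2.29 in

ΔR = 17.4 − 8.79 = 8.61 ft²·°F·h/BTU
L = ΔR / (R/in) = 8.61/3.76 = 2.29 in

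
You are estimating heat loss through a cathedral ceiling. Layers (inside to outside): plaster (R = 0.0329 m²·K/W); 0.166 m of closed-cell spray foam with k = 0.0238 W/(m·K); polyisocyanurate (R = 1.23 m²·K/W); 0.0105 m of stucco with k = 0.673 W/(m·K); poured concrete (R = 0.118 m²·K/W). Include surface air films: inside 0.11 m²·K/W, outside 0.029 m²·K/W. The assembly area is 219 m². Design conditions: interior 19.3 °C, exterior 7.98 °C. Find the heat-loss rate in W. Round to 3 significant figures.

291 W

0.166/0.0238 = 6.975
0.0105/0.673 = 0.0156
R_total = 0.11 + 0.0329 + 6.975 + 1.23 + 0.0156 + 0.118 + 0.029 = 8.51 m²·K/W
Q = A·ΔT/R = 219 × (19.3 − 7.98) / 8.51 = 291.3 W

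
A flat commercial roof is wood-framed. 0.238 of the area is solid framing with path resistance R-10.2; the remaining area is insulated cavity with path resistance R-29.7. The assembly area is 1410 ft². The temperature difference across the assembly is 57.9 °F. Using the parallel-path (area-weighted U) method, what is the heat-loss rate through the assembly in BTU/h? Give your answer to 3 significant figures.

U_eff = 0.762/29.7 + 0.238/10.2 = 0.02566 + 0.02333 = 0.04899
R_eff = 1/U_eff = 20.41 ft²·°F·h/BTU
Q = 1410 × 57.9 / 20.41 = 3999 BTU/h

4000 BTU/h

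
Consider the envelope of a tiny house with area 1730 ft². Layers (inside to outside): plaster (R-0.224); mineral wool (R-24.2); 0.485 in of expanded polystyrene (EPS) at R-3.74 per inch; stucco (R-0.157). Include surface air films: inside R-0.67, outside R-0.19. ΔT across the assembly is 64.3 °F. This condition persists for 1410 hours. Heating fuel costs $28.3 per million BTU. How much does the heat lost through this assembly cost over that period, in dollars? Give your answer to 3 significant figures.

0.485 × 3.74 = 1.814
R_total = 0.67 + 0.224 + 24.2 + 1.814 + 0.157 + 0.19 = 27.25 ft²·°F·h/BTU
Q = 1730 × 64.3 / 27.25 = 4081 BTU/h
E = 4081 × 1410 = 5755000 BTU
Cost = 5755000/10⁶ × 28.3 = $162.9

163 dollars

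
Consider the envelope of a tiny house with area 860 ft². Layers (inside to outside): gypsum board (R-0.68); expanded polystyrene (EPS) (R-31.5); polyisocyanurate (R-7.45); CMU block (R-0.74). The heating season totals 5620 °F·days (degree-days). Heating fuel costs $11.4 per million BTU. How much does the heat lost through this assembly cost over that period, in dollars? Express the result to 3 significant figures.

32.8 dollars

R_total = 0.68 + 31.5 + 7.45 + 0.74 = 40.37 ft²·°F·h/BTU
E = A × HDD × 24 / R = 860 × 5620 × 24 / 40.37 = 2873000 BTU
Cost = 2873000/10⁶ × 11.4 = $32.76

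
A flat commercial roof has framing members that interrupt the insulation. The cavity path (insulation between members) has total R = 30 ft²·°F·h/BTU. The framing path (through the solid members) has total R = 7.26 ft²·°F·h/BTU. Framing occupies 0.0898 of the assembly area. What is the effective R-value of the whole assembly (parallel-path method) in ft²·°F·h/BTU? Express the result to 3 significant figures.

U_eff = 0.9102/30 + 0.0898/7.26 = 0.03034 + 0.01237 = 0.04271
R_eff = 1/U_eff = 23.41 ft²·°F·h/BTU

23.4 ft²·°F·h/BTU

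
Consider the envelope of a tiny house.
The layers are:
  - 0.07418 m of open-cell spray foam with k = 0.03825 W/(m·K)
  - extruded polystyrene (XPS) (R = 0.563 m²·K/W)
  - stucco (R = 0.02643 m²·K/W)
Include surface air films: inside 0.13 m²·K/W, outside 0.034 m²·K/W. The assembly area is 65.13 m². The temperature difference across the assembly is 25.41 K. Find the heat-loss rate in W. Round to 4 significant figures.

0.07418/0.03825 = 1.9393
R_total = 0.13 + 1.9393 + 0.563 + 0.02643 + 0.034 = 2.6928 m²·K/W
Q = A·ΔT/R = 65.13 × 25.41 / 2.6928 = 614.59 W

614.6 W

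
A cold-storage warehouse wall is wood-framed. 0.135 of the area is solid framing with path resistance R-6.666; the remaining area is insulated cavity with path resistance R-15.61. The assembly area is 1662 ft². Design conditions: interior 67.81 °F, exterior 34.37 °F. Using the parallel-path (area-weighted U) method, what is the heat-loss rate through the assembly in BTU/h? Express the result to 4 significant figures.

U_eff = 0.865/15.61 + 0.135/6.666 = 0.055413 + 0.020252 = 0.075665
R_eff = 1/U_eff = 13.216 ft²·°F·h/BTU
Q = 1662 × (67.81 − 34.37) / 13.216 = 4205.3 BTU/h

4205 BTU/h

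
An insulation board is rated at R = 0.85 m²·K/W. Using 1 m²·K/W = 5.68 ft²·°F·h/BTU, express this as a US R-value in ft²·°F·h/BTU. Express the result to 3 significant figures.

4.83 ft²·°F·h/BTU

R_US = 0.85 × 5.68 = 4.828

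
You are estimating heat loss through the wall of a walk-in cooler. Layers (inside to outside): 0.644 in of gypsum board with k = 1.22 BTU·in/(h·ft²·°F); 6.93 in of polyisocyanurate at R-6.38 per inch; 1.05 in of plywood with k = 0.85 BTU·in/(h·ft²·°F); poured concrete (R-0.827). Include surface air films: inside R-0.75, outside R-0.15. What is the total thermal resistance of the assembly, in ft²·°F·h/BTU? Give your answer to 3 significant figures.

47.7 ft²·°F·h/BTU

0.644/1.22 = 0.5279
6.93 × 6.38 = 44.21
1.05/0.85 = 1.235
R_total = 0.75 + 0.5279 + 44.21 + 1.235 + 0.827 + 0.15 = 47.7 ft²·°F·h/BTU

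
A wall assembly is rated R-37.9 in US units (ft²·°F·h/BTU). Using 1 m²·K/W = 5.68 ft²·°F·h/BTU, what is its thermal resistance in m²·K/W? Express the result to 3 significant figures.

R_SI = 37.9/5.68 = 6.673

6.67 m²·K/W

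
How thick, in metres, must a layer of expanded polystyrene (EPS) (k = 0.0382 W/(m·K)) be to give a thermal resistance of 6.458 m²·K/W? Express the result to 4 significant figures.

L = R·k = 6.458 × 0.0382 = 0.2467 m

0.2467 m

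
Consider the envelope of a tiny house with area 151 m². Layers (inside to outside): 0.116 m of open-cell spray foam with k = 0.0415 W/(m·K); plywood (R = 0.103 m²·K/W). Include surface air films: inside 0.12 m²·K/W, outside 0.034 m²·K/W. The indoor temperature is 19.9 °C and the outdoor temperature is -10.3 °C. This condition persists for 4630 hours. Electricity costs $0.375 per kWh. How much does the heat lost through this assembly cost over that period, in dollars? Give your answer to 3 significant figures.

2590 dollars

0.116/0.0415 = 2.795
R_total = 0.12 + 2.795 + 0.103 + 0.034 = 3.052 m²·K/W
Q = 151 × (19.9 − (-10.3)) / 3.052 = 1494 W
E = 1494 W × 4630 h / 1000 = 6918 kWh
Cost = 6918 × 0.375 = $2594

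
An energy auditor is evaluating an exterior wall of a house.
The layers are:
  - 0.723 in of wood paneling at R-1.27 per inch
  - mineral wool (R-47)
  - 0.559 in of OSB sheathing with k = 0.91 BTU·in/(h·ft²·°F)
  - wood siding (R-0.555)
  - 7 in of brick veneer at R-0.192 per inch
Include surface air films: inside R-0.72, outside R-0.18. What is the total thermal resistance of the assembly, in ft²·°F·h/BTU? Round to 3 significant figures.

51.3 ft²·°F·h/BTU

0.723 × 1.27 = 0.9182
0.559/0.91 = 0.6143
7 × 0.192 = 1.344
R_total = 0.72 + 0.9182 + 47 + 0.6143 + 0.555 + 1.344 + 0.18 = 51.33 ft²·°F·h/BTU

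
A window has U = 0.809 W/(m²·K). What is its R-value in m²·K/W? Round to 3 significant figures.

1.24 m²·K/W

R = 1/U = 1/0.809 = 1.236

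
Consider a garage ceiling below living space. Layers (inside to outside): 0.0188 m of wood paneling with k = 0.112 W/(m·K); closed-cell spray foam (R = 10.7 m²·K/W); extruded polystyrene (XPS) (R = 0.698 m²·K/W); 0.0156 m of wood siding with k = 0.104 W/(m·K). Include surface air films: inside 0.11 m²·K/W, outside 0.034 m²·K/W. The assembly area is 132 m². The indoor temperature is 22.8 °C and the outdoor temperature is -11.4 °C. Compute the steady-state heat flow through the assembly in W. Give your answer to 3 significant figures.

381 W

0.0188/0.112 = 0.1679
0.0156/0.104 = 0.15
R_total = 0.11 + 0.1679 + 10.7 + 0.698 + 0.15 + 0.034 = 11.86 m²·K/W
Q = A·ΔT/R = 132 × (22.8 − (-11.4)) / 11.86 = 380.6 W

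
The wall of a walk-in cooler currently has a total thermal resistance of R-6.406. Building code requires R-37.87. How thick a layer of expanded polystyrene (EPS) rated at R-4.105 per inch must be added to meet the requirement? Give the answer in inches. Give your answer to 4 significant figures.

7.665 in

ΔR = 37.87 − 6.406 = 31.464 ft²·°F·h/BTU
L = ΔR / (R/in) = 31.464/4.105 = 7.6648 in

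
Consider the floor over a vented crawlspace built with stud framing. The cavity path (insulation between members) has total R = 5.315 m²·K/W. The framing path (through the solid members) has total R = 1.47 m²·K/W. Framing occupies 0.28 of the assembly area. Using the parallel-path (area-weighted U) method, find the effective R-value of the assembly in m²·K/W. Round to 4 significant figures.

3.068 m²·K/W

U_eff = 0.72/5.315 + 0.28/1.47 = 0.13547 + 0.19048 = 0.32594
R_eff = 1/U_eff = 3.068 m²·K/W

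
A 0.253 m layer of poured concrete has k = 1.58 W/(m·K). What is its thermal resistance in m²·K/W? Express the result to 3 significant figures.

0.160 m²·K/W

R = L/k = 0.253/1.58 = 0.1601 m²·K/W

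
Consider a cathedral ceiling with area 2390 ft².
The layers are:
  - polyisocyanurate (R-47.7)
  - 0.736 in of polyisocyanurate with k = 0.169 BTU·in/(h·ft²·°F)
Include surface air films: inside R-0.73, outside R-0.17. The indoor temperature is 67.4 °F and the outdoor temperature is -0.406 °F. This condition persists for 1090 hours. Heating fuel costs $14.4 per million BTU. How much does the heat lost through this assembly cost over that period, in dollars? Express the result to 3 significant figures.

48.0 dollars

0.736/0.169 = 4.355
R_total = 0.73 + 47.7 + 4.355 + 0.17 = 52.96 ft²·°F·h/BTU
Q = 2390 × (67.4 − (-0.406)) / 52.96 = 3060 BTU/h
E = 3060 × 1090 = 3336000 BTU
Cost = 3336000/10⁶ × 14.4 = $48.03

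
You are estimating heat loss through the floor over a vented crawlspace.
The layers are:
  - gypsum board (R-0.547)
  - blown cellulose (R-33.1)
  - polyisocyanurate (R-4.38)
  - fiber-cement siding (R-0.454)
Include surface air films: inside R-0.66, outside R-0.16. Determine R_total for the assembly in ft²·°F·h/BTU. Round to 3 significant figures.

R_total = 0.66 + 0.547 + 33.1 + 4.38 + 0.454 + 0.16 = 39.3 ft²·°F·h/BTU

39.3 ft²·°F·h/BTU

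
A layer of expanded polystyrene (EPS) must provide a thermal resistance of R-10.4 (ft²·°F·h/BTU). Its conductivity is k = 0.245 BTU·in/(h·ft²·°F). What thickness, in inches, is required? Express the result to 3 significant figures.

2.55 in

L = R × k = 10.4 × 0.245 = 2.548 in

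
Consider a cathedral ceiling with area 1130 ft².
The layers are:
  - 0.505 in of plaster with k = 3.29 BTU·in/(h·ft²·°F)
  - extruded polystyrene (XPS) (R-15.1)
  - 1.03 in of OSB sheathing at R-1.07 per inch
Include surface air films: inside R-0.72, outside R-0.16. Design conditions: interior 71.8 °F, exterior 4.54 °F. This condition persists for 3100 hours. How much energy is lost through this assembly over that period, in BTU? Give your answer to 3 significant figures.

13700000 BTU

0.505/3.29 = 0.1535
1.03 × 1.07 = 1.102
R_total = 0.72 + 0.1535 + 15.1 + 1.102 + 0.16 = 17.24 ft²·°F·h/BTU
Q = 1130 × (71.8 − 4.54) / 17.24 = 4410 BTU/h
E = 4410 × 3100 = 13670000 BTU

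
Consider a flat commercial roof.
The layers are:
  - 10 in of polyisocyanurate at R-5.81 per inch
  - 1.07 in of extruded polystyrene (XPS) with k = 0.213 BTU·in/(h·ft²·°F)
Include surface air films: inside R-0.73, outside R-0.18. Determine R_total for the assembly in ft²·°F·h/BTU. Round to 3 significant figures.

64.0 ft²·°F·h/BTU

10 × 5.81 = 58.1
1.07/0.213 = 5.023
R_total = 0.73 + 58.1 + 5.023 + 0.18 = 64.03 ft²·°F·h/BTU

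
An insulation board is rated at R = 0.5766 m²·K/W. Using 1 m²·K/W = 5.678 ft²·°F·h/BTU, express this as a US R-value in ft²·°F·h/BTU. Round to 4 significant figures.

3.274 ft²·°F·h/BTU

R_US = 0.5766 × 5.678 = 3.2739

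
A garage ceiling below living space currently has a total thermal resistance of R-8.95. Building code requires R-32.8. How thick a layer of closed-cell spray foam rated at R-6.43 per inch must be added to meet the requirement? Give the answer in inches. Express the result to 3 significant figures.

3.71 in

ΔR = 32.8 − 8.95 = 23.85 ft²·°F·h/BTU
L = ΔR / (R/in) = 23.85/6.43 = 3.709 in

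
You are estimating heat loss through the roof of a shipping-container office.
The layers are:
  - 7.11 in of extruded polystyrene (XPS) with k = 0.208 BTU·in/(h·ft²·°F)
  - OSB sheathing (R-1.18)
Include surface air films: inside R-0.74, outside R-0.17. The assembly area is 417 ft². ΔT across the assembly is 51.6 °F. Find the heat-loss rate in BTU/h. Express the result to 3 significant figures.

7.11/0.208 = 34.18
R_total = 0.74 + 34.18 + 1.18 + 0.17 = 36.27 ft²·°F·h/BTU
Q = A·ΔT/R = 417 × 51.6 / 36.27 = 593.2 BTU/h

593 BTU/h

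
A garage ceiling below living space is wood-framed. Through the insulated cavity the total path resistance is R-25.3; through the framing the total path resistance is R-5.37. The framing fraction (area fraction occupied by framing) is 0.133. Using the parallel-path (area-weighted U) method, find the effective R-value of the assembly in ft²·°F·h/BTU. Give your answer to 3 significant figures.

16.9 ft²·°F·h/BTU

U_eff = 0.867/25.3 + 0.133/5.37 = 0.03427 + 0.02477 = 0.05904
R_eff = 1/U_eff = 16.94 ft²·°F·h/BTU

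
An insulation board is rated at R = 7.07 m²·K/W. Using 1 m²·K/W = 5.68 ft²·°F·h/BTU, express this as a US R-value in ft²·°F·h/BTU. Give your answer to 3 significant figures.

40.2 ft²·°F·h/BTU

R_US = 7.07 × 5.68 = 40.16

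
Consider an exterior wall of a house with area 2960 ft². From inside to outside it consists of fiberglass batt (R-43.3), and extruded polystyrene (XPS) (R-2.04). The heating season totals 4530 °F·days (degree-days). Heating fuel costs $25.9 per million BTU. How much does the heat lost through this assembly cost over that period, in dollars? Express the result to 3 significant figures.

R_total = 43.3 + 2.04 = 45.34 ft²·°F·h/BTU
E = A × HDD × 24 / R = 2960 × 4530 × 24 / 45.34 = 7098000 BTU
Cost = 7098000/10⁶ × 25.9 = $183.8

184 dollars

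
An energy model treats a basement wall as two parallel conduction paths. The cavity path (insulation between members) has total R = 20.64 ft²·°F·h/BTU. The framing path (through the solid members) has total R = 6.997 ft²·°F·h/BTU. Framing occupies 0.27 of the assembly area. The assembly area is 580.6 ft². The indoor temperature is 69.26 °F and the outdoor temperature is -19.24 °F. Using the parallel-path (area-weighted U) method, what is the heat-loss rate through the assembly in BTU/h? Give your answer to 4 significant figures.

U_eff = 0.73/20.64 + 0.27/6.997 = 0.035368 + 0.038588 = 0.073956
R_eff = 1/U_eff = 13.522 ft²·°F·h/BTU
Q = 580.6 × (69.26 − (-19.24)) / 13.522 = 3800.1 BTU/h

3800 BTU/h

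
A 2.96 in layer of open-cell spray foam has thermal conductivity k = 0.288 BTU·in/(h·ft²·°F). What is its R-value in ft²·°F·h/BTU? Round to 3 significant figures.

R = L/k = 2.96/0.288 = 10.28 ft²·°F·h/BTU

10.3 ft²·°F·h/BTU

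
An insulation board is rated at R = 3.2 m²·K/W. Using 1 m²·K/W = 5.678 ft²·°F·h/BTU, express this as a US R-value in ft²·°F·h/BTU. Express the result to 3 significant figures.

R_US = 3.2 × 5.678 = 18.17

18.2 ft²·°F·h/BTU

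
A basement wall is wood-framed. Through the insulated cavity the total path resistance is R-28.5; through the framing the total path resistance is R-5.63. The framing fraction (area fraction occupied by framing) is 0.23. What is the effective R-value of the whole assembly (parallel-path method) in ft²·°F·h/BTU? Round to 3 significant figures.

14.7 ft²·°F·h/BTU

U_eff = 0.77/28.5 + 0.23/5.63 = 0.02702 + 0.04085 = 0.06787
R_eff = 1/U_eff = 14.73 ft²·°F·h/BTU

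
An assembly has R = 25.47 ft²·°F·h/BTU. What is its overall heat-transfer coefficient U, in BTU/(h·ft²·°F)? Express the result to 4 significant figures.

0.03926 BTU/(h·ft²·°F)

U = 1/R = 1/25.47 = 0.039262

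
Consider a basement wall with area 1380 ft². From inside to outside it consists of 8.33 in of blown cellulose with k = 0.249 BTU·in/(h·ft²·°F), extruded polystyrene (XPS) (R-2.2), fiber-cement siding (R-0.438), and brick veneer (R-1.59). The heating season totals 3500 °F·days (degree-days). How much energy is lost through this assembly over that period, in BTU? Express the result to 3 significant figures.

8.33/0.249 = 33.45
R_total = 33.45 + 2.2 + 0.438 + 1.59 = 37.68 ft²·°F·h/BTU
E = A × HDD × 24 / R = 1380 × 3500 × 24 / 37.68 = 3076000 BTU

3080000 BTU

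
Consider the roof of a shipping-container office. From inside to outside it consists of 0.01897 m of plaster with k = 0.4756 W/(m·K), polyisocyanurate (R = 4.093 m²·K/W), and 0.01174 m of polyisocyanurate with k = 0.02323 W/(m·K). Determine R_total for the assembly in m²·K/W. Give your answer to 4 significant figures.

0.01897/0.4756 = 0.039886
0.01174/0.02323 = 0.50538
R_total = 0.039886 + 4.093 + 0.50538 = 4.6383 m²·K/W

4.638 m²·K/W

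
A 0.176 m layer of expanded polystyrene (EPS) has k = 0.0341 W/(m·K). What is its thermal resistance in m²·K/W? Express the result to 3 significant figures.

5.16 m²·K/W

R = L/k = 0.176/0.0341 = 5.161 m²·K/W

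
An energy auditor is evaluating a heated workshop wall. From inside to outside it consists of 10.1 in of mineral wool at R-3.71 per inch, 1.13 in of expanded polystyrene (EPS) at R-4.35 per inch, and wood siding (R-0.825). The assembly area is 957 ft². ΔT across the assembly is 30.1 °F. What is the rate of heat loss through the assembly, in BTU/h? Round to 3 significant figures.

667 BTU/h

10.1 × 3.71 = 37.47
1.13 × 4.35 = 4.915
R_total = 37.47 + 4.915 + 0.825 = 43.21 ft²·°F·h/BTU
Q = A·ΔT/R = 957 × 30.1 / 43.21 = 666.6 BTU/h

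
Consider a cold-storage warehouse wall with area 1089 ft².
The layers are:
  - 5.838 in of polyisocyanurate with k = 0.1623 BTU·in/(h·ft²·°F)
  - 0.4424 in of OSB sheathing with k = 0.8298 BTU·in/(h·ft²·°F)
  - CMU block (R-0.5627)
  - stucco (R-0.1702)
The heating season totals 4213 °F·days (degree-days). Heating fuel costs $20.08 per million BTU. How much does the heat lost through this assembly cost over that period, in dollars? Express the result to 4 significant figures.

59.38 dollars

5.838/0.1623 = 35.97
0.4424/0.8298 = 0.53314
R_total = 35.97 + 0.53314 + 0.5627 + 0.1702 = 37.236 ft²·°F·h/BTU
E = A × HDD × 24 / R = 1089 × 4213 × 24 / 37.236 = 2957100 BTU
Cost = 2957100/10⁶ × 20.08 = $59.378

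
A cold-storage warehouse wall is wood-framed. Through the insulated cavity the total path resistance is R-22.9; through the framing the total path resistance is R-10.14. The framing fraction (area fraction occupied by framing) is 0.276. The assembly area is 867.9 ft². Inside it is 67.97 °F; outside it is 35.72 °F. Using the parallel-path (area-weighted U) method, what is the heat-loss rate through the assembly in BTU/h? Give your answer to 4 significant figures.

U_eff = 0.724/22.9 + 0.276/10.14 = 0.031616 + 0.027219 = 0.058835
R_eff = 1/U_eff = 16.997 ft²·°F·h/BTU
Q = 867.9 × (67.97 − 35.72) / 16.997 = 1646.8 BTU/h

1647 BTU/h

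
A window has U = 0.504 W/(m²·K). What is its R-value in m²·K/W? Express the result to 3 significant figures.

R = 1/U = 1/0.504 = 1.984

1.98 m²·K/W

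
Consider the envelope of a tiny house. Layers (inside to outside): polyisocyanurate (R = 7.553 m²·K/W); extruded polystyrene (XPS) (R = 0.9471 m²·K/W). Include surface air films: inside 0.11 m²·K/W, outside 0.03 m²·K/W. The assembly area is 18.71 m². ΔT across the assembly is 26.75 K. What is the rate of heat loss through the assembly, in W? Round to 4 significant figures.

57.93 W

R_total = 0.11 + 7.553 + 0.9471 + 0.03 = 8.6401 m²·K/W
Q = A·ΔT/R = 18.71 × 26.75 / 8.6401 = 57.927 W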